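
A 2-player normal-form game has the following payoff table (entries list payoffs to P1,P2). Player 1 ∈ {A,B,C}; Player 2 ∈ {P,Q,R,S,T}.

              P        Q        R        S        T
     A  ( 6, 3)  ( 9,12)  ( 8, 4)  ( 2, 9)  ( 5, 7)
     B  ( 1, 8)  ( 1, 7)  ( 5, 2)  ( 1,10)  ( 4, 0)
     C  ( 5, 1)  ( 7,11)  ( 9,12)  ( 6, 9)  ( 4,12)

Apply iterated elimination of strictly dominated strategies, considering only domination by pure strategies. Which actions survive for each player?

Remaining: P1:{A,C} P2:{Q,R,T}

P1 drop B (A beats it: P:6>1 Q:9>1 R:8>5 S:2>1 T:5>4)
P2 drop P (Q beats it: A:12>3 C:11>1)
P2 drop S (Q beats it: A:12>9 C:11>9)
P1→{A,C} P2→{Q,R,T}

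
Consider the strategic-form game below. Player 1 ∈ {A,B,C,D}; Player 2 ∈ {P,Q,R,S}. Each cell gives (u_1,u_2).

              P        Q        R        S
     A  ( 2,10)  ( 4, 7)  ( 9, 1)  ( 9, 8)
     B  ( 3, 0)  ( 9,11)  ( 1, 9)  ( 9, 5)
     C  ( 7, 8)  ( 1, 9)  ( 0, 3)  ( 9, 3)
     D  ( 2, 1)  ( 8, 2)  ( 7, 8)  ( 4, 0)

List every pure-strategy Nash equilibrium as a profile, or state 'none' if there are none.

(A,P): not NE [P1→C gives 7>2]
(A,Q): not NE [P1→B gives 9>4; P2→P gives 10>7]
(A,R): not NE [P2→P gives 10>1]
(A,S): not NE [P2→P gives 10>8]
(B,P): not NE [P1→C gives 7>3; P2→Q gives 11>0]
(B,Q): NE
(B,R): not NE [P1→A gives 9>1; P2→Q gives 11>9]
(B,S): not NE [P2→Q gives 11>5]
(C,P): not NE [P2→Q gives 9>8]
(C,Q): not NE [P1→B gives 9>1]
(C,R): not NE [P1→A gives 9>0; P2→Q gives 9>3]
(C,S): not NE [P2→Q gives 9>3]
(D,P): not NE [P1→C gives 7>2; P2→R gives 8>1]
(D,Q): not NE [P1→B gives 9>8; P2→R gives 8>2]
(D,R): not NE [P1→A gives 9>7]
(D,S): not NE [P1→C gives 9>4; P2→R gives 8>0]

PSNE = {(B,Q)}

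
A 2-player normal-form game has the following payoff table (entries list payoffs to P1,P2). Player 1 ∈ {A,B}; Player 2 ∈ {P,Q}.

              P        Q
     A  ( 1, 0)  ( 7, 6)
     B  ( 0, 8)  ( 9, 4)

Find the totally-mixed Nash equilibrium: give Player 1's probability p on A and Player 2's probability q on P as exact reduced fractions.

P1 indiff ⇒ q·1+(1-q)·7 = q·0+(1-q)·9 ⇒ q(1) = (1-q)(2) ⇒ q = 2/3
P2 indiff ⇒ p·0+(1-p)·8 = p·6+(1-p)·4 ⇒ p(-6) = (1-p)(-4) ⇒ p = 2/5

(p,q) = (2/5, 2/3)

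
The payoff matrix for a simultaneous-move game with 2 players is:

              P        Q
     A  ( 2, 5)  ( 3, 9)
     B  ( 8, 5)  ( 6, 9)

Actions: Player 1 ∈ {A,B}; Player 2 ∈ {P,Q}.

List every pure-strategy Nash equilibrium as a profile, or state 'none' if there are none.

PSNE = {(B,Q)}

(A,P): not NE [P1→B gives 8>2; P2→Q gives 9>5]
(A,Q): not NE [P1→B gives 6>3]
(B,P): not NE [P2→Q gives 9>5]
(B,Q): NE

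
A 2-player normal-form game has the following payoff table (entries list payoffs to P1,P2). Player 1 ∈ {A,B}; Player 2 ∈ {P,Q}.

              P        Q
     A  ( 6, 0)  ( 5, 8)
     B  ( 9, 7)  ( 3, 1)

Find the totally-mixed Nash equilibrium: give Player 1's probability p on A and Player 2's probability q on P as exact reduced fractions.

(p,q) = (3/7, 2/5)

P1 indiff ⇒ q·6+(1-q)·5 = q·9+(1-q)·3 ⇒ q(-3) = (1-q)(-2) ⇒ q = 2/5
P2 indiff ⇒ p·0+(1-p)·7 = p·8+(1-p)·1 ⇒ p(-8) = (1-p)(-6) ⇒ p = 3/7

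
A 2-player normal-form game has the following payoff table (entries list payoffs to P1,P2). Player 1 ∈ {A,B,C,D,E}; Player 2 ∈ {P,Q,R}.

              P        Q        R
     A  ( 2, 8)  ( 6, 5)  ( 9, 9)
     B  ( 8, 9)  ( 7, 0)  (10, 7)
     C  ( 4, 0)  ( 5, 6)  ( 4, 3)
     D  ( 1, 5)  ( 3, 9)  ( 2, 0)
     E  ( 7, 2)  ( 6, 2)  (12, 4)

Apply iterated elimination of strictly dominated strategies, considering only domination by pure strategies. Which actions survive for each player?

P1 drop A (B beats it: P:8>2 Q:7>6 R:10>9)
P1 drop C (B beats it: P:8>4 Q:7>5 R:10>4)
P1 drop D (B beats it: P:8>1 Q:7>3 R:10>2)
P2 drop Q (R beats it: B:7>0 E:4>2)
P1→{B,E} P2→{P,R}

Remaining: P1:{B,E} P2:{P,R}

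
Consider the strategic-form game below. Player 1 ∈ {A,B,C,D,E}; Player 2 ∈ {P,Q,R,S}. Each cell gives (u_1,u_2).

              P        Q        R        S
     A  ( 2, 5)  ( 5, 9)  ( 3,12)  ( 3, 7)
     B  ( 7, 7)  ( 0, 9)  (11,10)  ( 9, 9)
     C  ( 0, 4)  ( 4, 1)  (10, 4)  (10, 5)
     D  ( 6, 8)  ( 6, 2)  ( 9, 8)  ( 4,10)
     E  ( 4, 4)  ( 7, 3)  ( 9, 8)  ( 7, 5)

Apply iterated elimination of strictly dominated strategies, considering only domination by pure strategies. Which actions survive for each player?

P1 drop A (D beats it: P:6>2 Q:6>5 R:9>3 S:4>3)
P2 drop P (S beats it: B:9>7 C:5>4 D:10>8 E:5>4)
P2 drop Q (R beats it: B:10>9 C:4>1 D:8>2 E:8>3)
P1 drop D (B beats it: R:11>9 S:9>4)
P1 drop E (B beats it: R:11>9 S:9>7)
P1→{B,C} P2→{R,S}

Survivors P1:{B,C} P2:{R,S}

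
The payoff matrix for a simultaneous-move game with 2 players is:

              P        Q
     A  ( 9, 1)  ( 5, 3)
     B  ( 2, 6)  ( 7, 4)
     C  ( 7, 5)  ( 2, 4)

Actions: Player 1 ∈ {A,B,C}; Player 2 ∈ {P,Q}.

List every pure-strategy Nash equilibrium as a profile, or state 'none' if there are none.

(A,P): not NE [P2→Q gives 3>1]
(A,Q): not NE [P1→B gives 7>5]
(B,P): not NE [P1→A gives 9>2]
(B,Q): not NE [P2→P gives 6>4]
(C,P): not NE [P1→A gives 9>7]
(C,Q): not NE [P1→B gives 7>2; P2→P gives 5>4]

No pure NE.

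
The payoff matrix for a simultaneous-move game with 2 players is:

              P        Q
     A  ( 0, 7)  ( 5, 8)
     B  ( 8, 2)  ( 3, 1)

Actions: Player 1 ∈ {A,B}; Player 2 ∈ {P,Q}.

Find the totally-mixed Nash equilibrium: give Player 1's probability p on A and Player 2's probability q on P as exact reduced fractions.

P1 mixes 1/2 on A; P2 mixes 1/5 on P

P1 indiff ⇒ q·0+(1-q)·5 = q·8+(1-q)·3 ⇒ q(-8) = (1-q)(-2) ⇒ q = 1/5
P2 indiff ⇒ p·7+(1-p)·2 = p·8+(1-p)·1 ⇒ p(-1) = (1-p)(-1) ⇒ p = 1/2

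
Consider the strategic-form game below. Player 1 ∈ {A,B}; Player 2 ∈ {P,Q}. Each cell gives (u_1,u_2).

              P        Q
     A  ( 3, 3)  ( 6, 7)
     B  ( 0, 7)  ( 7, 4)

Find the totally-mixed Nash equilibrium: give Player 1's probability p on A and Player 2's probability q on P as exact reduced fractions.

P1 mixes 3/7 on A; P2 mixes 1/4 on P

P1 indiff ⇒ q·3+(1-q)·6 = q·0+(1-q)·7 ⇒ q(3) = (1-q)(1) ⇒ q = 1/4
P2 indiff ⇒ p·3+(1-p)·7 = p·7+(1-p)·4 ⇒ p(-4) = (1-p)(-3) ⇒ p = 3/7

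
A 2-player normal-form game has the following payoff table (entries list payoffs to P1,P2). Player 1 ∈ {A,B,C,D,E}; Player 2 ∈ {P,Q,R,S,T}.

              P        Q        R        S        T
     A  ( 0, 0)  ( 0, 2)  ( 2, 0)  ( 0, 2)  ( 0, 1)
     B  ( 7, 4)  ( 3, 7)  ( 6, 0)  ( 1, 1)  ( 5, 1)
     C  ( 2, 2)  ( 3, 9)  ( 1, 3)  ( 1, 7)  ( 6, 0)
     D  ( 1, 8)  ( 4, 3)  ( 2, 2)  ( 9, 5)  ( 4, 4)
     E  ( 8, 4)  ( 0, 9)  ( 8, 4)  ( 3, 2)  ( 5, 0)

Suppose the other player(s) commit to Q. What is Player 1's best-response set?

u_1(A vs Q) = 0
u_1(B vs Q) = 3
u_1(C vs Q) = 3
u_1(D vs Q) = 4
u_1(E vs Q) = 0
max payoff 4 at {D}

argmax u_1 = {D}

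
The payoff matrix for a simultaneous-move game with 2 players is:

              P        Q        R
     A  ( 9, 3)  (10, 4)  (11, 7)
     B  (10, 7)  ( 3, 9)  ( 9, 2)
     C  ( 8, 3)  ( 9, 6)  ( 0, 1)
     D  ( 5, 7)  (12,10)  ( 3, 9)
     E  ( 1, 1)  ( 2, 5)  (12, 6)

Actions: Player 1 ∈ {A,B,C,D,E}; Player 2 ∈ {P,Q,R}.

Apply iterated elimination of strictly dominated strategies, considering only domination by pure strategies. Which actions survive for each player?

P1 drop C (A beats it: P:9>8 Q:10>9 R:11>0)
P2 drop P (Q beats it: A:4>3 B:9>7 D:10>7 E:5>1)
P1 drop B (A beats it: Q:10>3 R:11>9)
P1→{A,D,E} P2→{Q,R}

Survivors P1:{A,D,E} P2:{Q,R}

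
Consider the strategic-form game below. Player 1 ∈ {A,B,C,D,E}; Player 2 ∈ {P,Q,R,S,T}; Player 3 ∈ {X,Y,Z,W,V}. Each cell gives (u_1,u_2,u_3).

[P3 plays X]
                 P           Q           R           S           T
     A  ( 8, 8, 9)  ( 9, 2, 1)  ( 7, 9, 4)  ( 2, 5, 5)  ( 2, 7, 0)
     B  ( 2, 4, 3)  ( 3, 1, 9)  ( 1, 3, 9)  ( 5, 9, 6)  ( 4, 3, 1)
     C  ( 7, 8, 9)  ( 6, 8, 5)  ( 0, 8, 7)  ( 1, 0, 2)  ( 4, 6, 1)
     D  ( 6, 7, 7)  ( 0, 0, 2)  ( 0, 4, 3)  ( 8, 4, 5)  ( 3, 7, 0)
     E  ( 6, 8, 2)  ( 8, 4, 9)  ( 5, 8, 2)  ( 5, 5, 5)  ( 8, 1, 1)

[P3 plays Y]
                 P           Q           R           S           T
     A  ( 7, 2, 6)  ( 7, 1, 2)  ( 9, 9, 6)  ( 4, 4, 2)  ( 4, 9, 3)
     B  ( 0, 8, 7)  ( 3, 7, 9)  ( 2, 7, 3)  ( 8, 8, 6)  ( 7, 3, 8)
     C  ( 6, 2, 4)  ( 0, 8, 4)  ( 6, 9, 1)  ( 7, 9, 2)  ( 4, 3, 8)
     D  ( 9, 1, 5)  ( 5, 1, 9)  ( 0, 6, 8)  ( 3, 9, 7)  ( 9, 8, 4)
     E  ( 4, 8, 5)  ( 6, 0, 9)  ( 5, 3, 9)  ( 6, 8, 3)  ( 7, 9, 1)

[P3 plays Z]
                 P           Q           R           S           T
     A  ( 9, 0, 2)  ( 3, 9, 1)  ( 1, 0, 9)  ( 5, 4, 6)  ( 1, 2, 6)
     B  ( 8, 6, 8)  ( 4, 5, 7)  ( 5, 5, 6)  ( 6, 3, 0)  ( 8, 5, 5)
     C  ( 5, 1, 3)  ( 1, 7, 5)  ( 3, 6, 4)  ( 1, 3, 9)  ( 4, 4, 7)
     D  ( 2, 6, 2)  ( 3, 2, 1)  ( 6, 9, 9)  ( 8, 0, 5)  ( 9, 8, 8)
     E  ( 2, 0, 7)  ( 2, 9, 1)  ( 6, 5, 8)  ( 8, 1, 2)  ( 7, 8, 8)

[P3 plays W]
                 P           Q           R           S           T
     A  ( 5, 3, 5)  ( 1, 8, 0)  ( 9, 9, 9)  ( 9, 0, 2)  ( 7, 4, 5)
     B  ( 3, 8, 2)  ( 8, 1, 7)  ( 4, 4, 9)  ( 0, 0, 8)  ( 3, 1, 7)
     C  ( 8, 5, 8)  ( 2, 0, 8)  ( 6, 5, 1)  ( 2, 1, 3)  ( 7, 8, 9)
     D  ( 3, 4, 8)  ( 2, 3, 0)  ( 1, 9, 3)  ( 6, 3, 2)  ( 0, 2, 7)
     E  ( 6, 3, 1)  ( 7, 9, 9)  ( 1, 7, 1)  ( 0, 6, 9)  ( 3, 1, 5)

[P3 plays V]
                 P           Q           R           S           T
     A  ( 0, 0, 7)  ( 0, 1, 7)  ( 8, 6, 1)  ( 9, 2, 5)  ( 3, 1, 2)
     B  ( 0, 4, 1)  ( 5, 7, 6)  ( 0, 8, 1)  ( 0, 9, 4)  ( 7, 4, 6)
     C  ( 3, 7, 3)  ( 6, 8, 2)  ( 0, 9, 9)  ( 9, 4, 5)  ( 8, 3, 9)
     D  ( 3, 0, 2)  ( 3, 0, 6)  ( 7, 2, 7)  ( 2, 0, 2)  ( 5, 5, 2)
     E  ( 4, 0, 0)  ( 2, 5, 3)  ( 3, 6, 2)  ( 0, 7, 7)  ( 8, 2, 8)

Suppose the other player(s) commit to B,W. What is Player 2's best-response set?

u_2(P vs B,W) = 8
u_2(Q vs B,W) = 1
u_2(R vs B,W) = 4
u_2(S vs B,W) = 0
u_2(T vs B,W) = 1
max payoff 8 at {P}

argmax u_2 = {P}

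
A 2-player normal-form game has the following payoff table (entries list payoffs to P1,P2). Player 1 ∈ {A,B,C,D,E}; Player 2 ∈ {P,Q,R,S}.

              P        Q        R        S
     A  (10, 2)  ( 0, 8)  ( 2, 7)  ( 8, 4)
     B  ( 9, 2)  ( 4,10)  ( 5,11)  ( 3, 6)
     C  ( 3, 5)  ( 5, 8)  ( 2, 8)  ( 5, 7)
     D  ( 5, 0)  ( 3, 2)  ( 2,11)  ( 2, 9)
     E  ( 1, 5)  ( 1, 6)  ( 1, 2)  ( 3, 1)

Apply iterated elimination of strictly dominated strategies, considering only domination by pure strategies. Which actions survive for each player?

P1 drop D (B beats it: P:9>5 Q:4>3 R:5>2 S:3>2)
P1 drop E (C beats it: P:3>1 Q:5>1 R:2>1 S:5>3)
P2 drop P (Q beats it: A:8>2 B:10>2 C:8>5)
P2 drop S (Q beats it: A:8>4 B:10>6 C:8>7)
P1 drop A (B beats it: Q:4>0 R:5>2)
P1→{B,C} P2→{Q,R}

IESDS → P1:{B,C} P2:{Q,R}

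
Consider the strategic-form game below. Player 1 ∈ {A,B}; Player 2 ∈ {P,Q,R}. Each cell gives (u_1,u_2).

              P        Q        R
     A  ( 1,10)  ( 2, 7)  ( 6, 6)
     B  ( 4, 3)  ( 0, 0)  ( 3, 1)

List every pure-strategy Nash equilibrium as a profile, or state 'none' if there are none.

NE set: (B,P)

(A,P): not NE [P1→B gives 4>1]
(A,Q): not NE [P2→P gives 10>7]
(A,R): not NE [P2→P gives 10>6]
(B,P): NE
(B,Q): not NE [P1→A gives 2>0; P2→P gives 3>0]
(B,R): not NE [P1→A gives 6>3; P2→P gives 3>1]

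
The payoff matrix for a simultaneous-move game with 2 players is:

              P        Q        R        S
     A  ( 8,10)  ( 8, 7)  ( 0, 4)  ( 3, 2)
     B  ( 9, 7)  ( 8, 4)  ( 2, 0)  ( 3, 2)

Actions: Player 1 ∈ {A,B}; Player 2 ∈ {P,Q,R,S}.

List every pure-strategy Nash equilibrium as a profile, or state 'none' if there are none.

(A,P): not NE [P1→B gives 9>8]
(A,Q): not NE [P2→P gives 10>7]
(A,R): not NE [P1→B gives 2>0; P2→P gives 10>4]
(A,S): not NE [P2→P gives 10>2]
(B,P): NE
(B,Q): not NE [P2→P gives 7>4]
(B,R): not NE [P2→P gives 7>0]
(B,S): not NE [P2→P gives 7>2]

PSNE = {(B,P)}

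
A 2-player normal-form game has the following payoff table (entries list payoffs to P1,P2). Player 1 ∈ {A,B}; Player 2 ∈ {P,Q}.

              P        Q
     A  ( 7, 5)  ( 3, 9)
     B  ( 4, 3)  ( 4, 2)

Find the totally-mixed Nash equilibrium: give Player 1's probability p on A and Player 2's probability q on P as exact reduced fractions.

P1 mixes 1/5 on A; P2 mixes 1/4 on P

P1 indiff ⇒ q·7+(1-q)·3 = q·4+(1-q)·4 ⇒ q(3) = (1-q)(1) ⇒ q = 1/4
P2 indiff ⇒ p·5+(1-p)·3 = p·9+(1-p)·2 ⇒ p(-4) = (1-p)(-1) ⇒ p = 1/5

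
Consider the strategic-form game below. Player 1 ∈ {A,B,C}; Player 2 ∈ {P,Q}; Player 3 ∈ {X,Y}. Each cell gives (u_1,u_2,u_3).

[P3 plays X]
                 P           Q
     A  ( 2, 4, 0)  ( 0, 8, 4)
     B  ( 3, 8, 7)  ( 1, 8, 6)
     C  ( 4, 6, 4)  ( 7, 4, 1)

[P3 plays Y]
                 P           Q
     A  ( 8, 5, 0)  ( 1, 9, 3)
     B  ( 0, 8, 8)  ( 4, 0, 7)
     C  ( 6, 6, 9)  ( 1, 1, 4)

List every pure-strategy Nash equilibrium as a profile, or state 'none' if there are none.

PSNE: ∅

(A,P,X): not NE [P1→C gives 4>2; P2→Q gives 8>4]
(A,P,Y): not NE [P2→Q gives 9>5]
(A,Q,X): not NE [P1→C gives 7>0]
(A,Q,Y): not NE [P1→B gives 4>1; P3→X gives 4>3]
(B,P,X): not NE [P1→C gives 4>3; P3→Y gives 8>7]
(B,P,Y): not NE [P1→A gives 8>0]
(B,Q,X): not NE [P1→C gives 7>1; P3→Y gives 7>6]
(B,Q,Y): not NE [P2→P gives 8>0]
(C,P,X): not NE [P3→Y gives 9>4]
(C,P,Y): not NE [P1→A gives 8>6]
(C,Q,X): not NE [P2→P gives 6>4; P3→Y gives 4>1]
(C,Q,Y): not NE [P1→B gives 4>1; P2→P gives 6>1]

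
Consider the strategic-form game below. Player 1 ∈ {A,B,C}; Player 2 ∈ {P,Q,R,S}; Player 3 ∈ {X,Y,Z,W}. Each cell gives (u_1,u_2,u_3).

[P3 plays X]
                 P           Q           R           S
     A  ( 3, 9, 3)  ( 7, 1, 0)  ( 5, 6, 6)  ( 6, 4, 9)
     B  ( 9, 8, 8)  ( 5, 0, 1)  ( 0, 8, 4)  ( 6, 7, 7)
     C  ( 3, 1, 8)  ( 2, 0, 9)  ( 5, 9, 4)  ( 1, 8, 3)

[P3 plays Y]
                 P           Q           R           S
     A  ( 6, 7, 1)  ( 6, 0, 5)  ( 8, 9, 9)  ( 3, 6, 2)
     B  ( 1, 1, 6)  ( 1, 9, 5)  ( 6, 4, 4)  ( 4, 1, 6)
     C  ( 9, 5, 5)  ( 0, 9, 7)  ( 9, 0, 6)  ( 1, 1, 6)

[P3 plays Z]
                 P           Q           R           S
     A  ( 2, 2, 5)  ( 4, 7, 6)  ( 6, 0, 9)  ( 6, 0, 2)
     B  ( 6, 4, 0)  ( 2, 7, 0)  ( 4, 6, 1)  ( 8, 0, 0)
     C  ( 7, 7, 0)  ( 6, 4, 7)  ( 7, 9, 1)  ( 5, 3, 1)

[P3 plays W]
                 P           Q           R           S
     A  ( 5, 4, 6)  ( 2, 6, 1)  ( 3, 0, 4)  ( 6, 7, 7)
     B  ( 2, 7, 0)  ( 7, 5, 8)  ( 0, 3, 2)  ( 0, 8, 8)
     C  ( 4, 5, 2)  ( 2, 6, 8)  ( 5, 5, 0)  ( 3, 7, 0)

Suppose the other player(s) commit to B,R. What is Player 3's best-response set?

argmax u_3 = {X,Y}

u_3(X vs B,R) = 4
u_3(Y vs B,R) = 4
u_3(Z vs B,R) = 1
u_3(W vs B,R) = 2
max payoff 4 at {X,Y}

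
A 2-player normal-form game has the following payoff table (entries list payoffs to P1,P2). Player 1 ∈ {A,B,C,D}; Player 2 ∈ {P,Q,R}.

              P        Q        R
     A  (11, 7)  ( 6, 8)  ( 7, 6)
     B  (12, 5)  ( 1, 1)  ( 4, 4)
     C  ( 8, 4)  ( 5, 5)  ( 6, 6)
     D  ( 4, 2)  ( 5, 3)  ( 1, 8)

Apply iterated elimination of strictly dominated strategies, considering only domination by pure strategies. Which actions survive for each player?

IESDS → P1:{A,B} P2:{P,Q}

P1 drop C (A beats it: P:11>8 Q:6>5 R:7>6)
P1 drop D (A beats it: P:11>4 Q:6>5 R:7>1)
P2 drop R (P beats it: A:7>6 B:5>4)
P1→{A,B} P2→{P,Q}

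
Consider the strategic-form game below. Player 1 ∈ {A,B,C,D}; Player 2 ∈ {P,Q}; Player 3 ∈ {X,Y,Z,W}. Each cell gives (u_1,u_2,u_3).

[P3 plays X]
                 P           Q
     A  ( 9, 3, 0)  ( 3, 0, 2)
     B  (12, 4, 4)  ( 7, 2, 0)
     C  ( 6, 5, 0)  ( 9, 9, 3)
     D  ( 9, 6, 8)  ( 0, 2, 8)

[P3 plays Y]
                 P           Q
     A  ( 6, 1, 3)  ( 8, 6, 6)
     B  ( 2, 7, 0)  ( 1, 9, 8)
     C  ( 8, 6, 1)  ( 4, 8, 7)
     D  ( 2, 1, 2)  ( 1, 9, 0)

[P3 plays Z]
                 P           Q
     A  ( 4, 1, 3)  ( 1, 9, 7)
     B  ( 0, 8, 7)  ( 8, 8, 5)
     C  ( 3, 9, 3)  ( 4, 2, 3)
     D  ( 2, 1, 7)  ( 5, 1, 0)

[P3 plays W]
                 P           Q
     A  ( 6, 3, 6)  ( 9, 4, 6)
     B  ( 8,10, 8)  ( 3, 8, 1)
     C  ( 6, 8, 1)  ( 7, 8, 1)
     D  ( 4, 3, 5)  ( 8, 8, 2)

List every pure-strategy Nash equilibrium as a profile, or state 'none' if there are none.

(A,P,X): not NE [P1→B gives 12>9; P3→W gives 6>0]
(A,P,Y): not NE [P1→C gives 8>6; P2→Q gives 6>1; P3→W gives 6>3]
(A,P,Z): not NE [P2→Q gives 9>1; P3→W gives 6>3]
(A,P,W): not NE [P1→B gives 8>6; P2→Q gives 4>3]
(A,Q,X): not NE [P1→C gives 9>3; P2→P gives 3>0; P3→Z gives 7>2]
(A,Q,Y): not NE [P3→Z gives 7>6]
(A,Q,Z): not NE [P1→B gives 8>1]
(A,Q,W): not NE [P3→Z gives 7>6]
(B,P,X): not NE [P3→W gives 8>4]
(B,P,Y): not NE [P1→C gives 8>2; P2→Q gives 9>7; P3→W gives 8>0]
(B,P,Z): not NE [P1→A gives 4>0; P3→W gives 8>7]
(B,P,W): NE
(B,Q,X): not NE [P1→C gives 9>7; P2→P gives 4>2; P3→Y gives 8>0]
(B,Q,Y): not NE [P1→A gives 8>1]
(B,Q,Z): not NE [P3→Y gives 8>5]
(B,Q,W): not NE [P1→A gives 9>3; P2→P gives 10>8; P3→Y gives 8>1]
(C,P,X): not NE [P1→B gives 12>6; P2→Q gives 9>5; P3→Z gives 3>0]
(C,P,Y): not NE [P2→Q gives 8>6; P3→Z gives 3>1]
(C,P,Z): not NE [P1→A gives 4>3]
(C,P,W): not NE [P1→B gives 8>6; P3→Z gives 3>1]
(C,Q,X): not NE [P3→Y gives 7>3]
(C,Q,Y): not NE [P1→A gives 8>4]
(C,Q,Z): not NE [P1→B gives 8>4; P2→P gives 9>2; P3→Y gives 7>3]
(C,Q,W): not NE [P1→A gives 9>7; P3→Y gives 7>1]
(D,P,X): not NE [P1→B gives 12>9]
(D,P,Y): not NE [P1→C gives 8>2; P2→Q gives 9>1; P3→X gives 8>2]
(D,P,Z): not NE [P1→A gives 4>2; P3→X gives 8>7]
(D,P,W): not NE [P1→B gives 8>4; P2→Q gives 8>3; P3→X gives 8>5]
(D,Q,X): not NE [P1→C gives 9>0; P2→P gives 6>2]
(D,Q,Y): not NE [P1→A gives 8>1; P3→X gives 8>0]
(D,Q,Z): not NE [P1→B gives 8>5; P3→X gives 8>0]
(D,Q,W): not NE [P1→A gives 9>8; P3→X gives 8>2]

PSNE = {(B,P,W)}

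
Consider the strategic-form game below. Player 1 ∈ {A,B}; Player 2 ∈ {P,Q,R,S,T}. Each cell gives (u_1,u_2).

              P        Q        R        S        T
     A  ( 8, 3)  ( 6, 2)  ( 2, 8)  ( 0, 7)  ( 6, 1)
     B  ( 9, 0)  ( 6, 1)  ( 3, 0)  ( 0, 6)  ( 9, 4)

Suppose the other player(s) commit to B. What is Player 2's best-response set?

BR_2 = {S}

u_2(P vs B) = 0
u_2(Q vs B) = 1
u_2(R vs B) = 0
u_2(S vs B) = 6
u_2(T vs B) = 4
max payoff 6 at {S}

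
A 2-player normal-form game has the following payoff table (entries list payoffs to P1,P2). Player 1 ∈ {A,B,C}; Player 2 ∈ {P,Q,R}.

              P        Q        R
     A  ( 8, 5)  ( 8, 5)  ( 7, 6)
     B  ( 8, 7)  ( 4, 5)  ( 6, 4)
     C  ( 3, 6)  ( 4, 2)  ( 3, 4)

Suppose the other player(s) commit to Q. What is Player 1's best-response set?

u_1(A vs Q) = 8
u_1(B vs Q) = 4
u_1(C vs Q) = 4
max payoff 8 at {A}

P1 best: {A}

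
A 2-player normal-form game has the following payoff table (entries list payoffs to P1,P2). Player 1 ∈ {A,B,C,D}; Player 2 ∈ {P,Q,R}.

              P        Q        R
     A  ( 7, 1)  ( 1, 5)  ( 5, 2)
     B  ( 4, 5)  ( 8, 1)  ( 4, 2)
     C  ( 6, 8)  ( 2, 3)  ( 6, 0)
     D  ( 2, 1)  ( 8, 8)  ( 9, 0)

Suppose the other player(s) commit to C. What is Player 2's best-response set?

u_2(P vs C) = 8
u_2(Q vs C) = 3
u_2(R vs C) = 0
max payoff 8 at {P}

P2 best: {P}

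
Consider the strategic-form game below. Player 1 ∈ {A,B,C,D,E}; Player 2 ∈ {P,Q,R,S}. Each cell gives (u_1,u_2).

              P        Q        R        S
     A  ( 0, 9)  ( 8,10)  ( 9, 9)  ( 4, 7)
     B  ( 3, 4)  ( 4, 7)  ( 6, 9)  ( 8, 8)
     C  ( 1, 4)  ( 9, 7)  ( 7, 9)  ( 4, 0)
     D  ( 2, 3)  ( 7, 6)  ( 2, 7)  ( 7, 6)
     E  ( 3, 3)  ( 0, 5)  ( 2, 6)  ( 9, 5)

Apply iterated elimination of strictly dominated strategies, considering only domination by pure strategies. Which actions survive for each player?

P2 drop P (Q beats it: A:10>9 B:7>4 C:7>4 D:6>3 E:5>3)
P2 drop S (R beats it: A:9>7 B:9>8 C:9>0 D:7>6 E:6>5)
P1 drop B (A beats it: Q:8>4 R:9>6)
P1 drop D (A beats it: Q:8>7 R:9>2)
P1 drop E (A beats it: Q:8>0 R:9>2)
P1→{A,C} P2→{Q,R}

Remaining: P1:{A,C} P2:{Q,R}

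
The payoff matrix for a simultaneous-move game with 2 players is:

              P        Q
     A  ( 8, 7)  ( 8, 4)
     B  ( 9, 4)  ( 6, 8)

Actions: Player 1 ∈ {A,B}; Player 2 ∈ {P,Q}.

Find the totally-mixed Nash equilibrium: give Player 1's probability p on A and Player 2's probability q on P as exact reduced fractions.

P1 mixes 4/7 on A; P2 mixes 2/3 on P

P1 indiff ⇒ q·8+(1-q)·8 = q·9+(1-q)·6 ⇒ q(-1) = (1-q)(-2) ⇒ q = 2/3
P2 indiff ⇒ p·7+(1-p)·4 = p·4+(1-p)·8 ⇒ p(3) = (1-p)(4) ⇒ p = 4/7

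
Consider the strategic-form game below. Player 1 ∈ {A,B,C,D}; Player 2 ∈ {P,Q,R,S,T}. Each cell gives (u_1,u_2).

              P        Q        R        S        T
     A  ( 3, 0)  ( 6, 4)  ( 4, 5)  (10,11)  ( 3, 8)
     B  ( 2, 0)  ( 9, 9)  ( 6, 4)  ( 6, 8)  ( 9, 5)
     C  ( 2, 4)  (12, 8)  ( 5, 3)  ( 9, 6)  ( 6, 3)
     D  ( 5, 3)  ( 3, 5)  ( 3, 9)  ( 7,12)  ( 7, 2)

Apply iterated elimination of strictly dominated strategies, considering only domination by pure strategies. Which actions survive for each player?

P2 drop P (Q beats it: A:4>0 B:9>0 C:8>4 D:5>3)
P2 drop R (S beats it: A:11>5 B:8>4 C:6>3 D:12>9)
P2 drop T (S beats it: A:11>8 B:8>5 C:6>3 D:12>2)
P1 drop B (C beats it: Q:12>9 S:9>6)
P1 drop D (A beats it: Q:6>3 S:10>7)
P1→{A,C} P2→{Q,S}

IESDS → P1:{A,C} P2:{Q,S}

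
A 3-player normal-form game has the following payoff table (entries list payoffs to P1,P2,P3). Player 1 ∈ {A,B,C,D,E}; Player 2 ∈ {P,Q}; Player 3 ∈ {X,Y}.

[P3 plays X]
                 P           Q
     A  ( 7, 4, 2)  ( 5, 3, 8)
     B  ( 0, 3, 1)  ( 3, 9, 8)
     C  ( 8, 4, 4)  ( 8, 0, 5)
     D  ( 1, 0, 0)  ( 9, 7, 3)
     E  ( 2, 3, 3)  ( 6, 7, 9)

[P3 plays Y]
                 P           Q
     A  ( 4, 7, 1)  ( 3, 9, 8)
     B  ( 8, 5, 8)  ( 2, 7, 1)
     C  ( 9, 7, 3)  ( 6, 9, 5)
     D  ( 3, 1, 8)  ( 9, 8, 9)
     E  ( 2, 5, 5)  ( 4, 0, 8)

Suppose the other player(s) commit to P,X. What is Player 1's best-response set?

argmax u_1 = {C}

u_1(A vs P,X) = 7
u_1(B vs P,X) = 0
u_1(C vs P,X) = 8
u_1(D vs P,X) = 1
u_1(E vs P,X) = 2
max payoff 8 at {C}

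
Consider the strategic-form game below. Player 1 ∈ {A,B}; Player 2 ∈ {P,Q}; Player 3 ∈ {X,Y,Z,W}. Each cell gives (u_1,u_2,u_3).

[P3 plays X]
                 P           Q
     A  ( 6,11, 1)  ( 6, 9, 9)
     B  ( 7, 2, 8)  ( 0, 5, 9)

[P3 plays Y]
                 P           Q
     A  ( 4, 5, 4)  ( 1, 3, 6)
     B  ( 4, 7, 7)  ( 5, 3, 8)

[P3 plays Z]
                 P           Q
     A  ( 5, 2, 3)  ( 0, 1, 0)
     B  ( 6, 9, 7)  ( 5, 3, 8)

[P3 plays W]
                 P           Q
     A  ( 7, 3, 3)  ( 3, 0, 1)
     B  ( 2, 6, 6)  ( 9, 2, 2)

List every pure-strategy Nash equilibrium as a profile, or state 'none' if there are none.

(A,P,X): not NE [P1→B gives 7>6; P3→Y gives 4>1]
(A,P,Y): NE
(A,P,Z): not NE [P1→B gives 6>5; P3→Y gives 4>3]
(A,P,W): not NE [P3→Y gives 4>3]
(A,Q,X): not NE [P2→P gives 11>9]
(A,Q,Y): not NE [P1→B gives 5>1; P2→P gives 5>3; P3→X gives 9>6]
(A,Q,Z): not NE [P1→B gives 5>0; P2→P gives 2>1; P3→X gives 9>0]
(A,Q,W): not NE [P1→B gives 9>3; P2→P gives 3>0; P3→X gives 9>1]
(B,P,X): not NE [P2→Q gives 5>2]
(B,P,Y): not NE [P3→X gives 8>7]
(B,P,Z): not NE [P3→X gives 8>7]
(B,P,W): not NE [P1→A gives 7>2; P3→X gives 8>6]
(B,Q,X): not NE [P1→A gives 6>0]
(B,Q,Y): not NE [P2→P gives 7>3; P3→X gives 9>8]
(B,Q,Z): not NE [P2→P gives 9>3; P3→X gives 9>8]
(B,Q,W): not NE [P2→P gives 6>2; P3→X gives 9>2]

PSNE = {(A,P,Y)}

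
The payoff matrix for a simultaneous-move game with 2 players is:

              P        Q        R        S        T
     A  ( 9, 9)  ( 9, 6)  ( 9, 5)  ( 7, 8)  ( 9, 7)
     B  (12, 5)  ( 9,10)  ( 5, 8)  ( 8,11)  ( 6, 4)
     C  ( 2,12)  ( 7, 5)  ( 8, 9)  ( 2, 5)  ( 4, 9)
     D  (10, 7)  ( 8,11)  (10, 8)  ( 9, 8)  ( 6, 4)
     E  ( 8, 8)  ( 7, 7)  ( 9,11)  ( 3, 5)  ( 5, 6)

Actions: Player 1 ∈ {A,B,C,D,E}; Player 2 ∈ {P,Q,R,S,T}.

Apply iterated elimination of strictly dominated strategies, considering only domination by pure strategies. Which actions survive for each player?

Remaining: P1:{A,B,D} P2:{P,Q,S}

P1 drop C (A beats it: P:9>2 Q:9>7 R:9>8 S:7>2 T:9>4)
P1 drop E (D beats it: P:10>8 Q:8>7 R:10>9 S:9>3 T:6>5)
P2 drop R (Q beats it: A:6>5 B:10>8 D:11>8)
P2 drop T (P beats it: A:9>7 B:5>4 D:7>4)
P1→{A,B,D} P2→{P,Q,S}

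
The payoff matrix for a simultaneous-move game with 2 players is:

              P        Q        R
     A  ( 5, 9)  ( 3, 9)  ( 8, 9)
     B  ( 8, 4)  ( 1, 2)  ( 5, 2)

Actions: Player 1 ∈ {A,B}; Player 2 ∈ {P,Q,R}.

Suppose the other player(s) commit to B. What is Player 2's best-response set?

u_2(P vs B) = 4
u_2(Q vs B) = 2
u_2(R vs B) = 2
max payoff 4 at {P}

P2 best: {P}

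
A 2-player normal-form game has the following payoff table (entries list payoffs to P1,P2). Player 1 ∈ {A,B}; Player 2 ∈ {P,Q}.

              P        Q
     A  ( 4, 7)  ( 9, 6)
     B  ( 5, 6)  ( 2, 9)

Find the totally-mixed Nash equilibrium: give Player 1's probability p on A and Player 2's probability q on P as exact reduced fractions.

P1 mixes 3/4 on A; P2 mixes 7/8 on P

P1 indiff ⇒ q·4+(1-q)·9 = q·5+(1-q)·2 ⇒ q(-1) = (1-q)(-7) ⇒ q = 7/8
P2 indiff ⇒ p·7+(1-p)·6 = p·6+(1-p)·9 ⇒ p(1) = (1-p)(3) ⇒ p = 3/4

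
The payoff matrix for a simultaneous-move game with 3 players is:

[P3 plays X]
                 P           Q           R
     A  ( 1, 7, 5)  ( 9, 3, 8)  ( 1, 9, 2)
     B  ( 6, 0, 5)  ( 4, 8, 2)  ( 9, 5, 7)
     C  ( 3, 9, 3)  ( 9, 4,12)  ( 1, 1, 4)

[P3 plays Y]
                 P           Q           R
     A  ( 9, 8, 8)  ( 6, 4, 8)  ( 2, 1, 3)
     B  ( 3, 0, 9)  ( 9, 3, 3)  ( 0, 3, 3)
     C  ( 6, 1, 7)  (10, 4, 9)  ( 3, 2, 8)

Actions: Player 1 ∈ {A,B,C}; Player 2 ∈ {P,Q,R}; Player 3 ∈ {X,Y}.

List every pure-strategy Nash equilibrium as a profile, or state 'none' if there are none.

(A,P,X): not NE [P1→B gives 6>1; P2→R gives 9>7; P3→Y gives 8>5]
(A,P,Y): NE
(A,Q,X): not NE [P2→R gives 9>3]
(A,Q,Y): not NE [P1→C gives 10>6; P2→P gives 8>4]
(A,R,X): not NE [P1→B gives 9>1; P3→Y gives 3>2]
(A,R,Y): not NE [P1→C gives 3>2; P2→P gives 8>1]
(B,P,X): not NE [P2→Q gives 8>0; P3→Y gives 9>5]
(B,P,Y): not NE [P1→A gives 9>3; P2→R gives 3>0]
(B,Q,X): not NE [P1→C gives 9>4; P3→Y gives 3>2]
(B,Q,Y): not NE [P1→C gives 10>9]
(B,R,X): not NE [P2→Q gives 8>5]
(B,R,Y): not NE [P1→C gives 3>0; P3→X gives 7>3]
(C,P,X): not NE [P1→B gives 6>3; P3→Y gives 7>3]
(C,P,Y): not NE [P1→A gives 9>6; P2→Q gives 4>1]
(C,Q,X): not NE [P2→P gives 9>4]
(C,Q,Y): not NE [P3→X gives 12>9]
(C,R,X): not NE [P1→B gives 9>1; P2→P gives 9>1; P3→Y gives 8>4]
(C,R,Y): not NE [P2→Q gives 4>2]

NE set: (A,P,Y)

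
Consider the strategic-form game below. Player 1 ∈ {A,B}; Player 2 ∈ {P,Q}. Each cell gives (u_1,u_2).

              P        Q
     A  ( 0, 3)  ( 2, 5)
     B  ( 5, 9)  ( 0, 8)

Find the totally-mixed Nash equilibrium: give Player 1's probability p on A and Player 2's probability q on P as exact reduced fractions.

P1 mixes 1/3 on A; P2 mixes 2/7 on P

P1 indiff ⇒ q·0+(1-q)·2 = q·5+(1-q)·0 ⇒ q(-5) = (1-q)(-2) ⇒ q = 2/7
P2 indiff ⇒ p·3+(1-p)·9 = p·5+(1-p)·8 ⇒ p(-2) = (1-p)(-1) ⇒ p = 1/3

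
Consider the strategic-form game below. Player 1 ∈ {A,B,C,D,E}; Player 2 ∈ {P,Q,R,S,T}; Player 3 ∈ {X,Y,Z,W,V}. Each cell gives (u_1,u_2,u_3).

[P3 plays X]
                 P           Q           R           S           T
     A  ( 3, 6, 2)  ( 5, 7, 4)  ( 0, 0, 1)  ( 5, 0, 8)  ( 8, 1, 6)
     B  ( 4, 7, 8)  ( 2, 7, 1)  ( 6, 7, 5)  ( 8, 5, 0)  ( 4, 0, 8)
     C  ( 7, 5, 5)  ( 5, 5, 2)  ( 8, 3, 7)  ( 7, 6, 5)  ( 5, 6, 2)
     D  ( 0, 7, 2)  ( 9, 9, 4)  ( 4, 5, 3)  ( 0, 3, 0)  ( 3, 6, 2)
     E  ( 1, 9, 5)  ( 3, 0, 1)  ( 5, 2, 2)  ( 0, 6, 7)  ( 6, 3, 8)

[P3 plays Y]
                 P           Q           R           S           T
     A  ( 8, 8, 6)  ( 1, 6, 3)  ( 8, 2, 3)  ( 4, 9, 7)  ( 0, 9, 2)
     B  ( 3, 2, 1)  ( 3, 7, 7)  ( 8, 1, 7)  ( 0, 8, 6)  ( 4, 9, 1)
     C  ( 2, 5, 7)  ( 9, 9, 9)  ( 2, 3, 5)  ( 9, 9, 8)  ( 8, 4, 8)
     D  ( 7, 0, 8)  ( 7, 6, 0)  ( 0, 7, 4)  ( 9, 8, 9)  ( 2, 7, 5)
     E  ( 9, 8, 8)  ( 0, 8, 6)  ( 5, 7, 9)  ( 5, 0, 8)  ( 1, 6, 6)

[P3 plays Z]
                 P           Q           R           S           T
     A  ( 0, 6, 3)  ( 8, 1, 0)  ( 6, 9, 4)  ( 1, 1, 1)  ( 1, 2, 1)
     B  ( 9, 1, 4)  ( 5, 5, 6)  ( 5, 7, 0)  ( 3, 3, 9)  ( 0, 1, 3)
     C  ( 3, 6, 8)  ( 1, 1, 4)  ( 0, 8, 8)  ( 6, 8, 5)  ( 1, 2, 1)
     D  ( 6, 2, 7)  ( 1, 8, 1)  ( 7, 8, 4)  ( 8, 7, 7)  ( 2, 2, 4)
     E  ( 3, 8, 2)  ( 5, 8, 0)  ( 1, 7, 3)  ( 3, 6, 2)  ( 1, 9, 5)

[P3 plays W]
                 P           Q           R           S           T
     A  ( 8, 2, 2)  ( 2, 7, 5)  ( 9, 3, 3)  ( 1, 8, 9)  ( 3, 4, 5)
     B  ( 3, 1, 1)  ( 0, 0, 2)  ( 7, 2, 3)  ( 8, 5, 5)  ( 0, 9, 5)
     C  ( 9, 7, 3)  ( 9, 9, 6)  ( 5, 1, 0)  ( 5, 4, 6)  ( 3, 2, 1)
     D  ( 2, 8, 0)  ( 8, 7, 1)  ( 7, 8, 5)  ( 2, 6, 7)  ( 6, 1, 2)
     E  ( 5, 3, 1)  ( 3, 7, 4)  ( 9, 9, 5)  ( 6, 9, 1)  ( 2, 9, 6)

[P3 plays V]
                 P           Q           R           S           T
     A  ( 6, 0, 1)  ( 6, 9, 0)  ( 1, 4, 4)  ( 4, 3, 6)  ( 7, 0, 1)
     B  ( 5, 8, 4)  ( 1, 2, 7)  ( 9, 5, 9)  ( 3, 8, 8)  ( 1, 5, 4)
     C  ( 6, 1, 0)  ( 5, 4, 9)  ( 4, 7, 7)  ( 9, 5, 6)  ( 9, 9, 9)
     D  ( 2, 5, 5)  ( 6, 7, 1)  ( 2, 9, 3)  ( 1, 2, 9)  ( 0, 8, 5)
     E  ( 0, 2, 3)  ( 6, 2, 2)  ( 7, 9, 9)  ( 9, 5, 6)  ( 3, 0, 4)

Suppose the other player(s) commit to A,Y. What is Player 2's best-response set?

P2 best: {S,T}

u_2(P vs A,Y) = 8
u_2(Q vs A,Y) = 6
u_2(R vs A,Y) = 2
u_2(S vs A,Y) = 9
u_2(T vs A,Y) = 9
max payoff 9 at {S,T}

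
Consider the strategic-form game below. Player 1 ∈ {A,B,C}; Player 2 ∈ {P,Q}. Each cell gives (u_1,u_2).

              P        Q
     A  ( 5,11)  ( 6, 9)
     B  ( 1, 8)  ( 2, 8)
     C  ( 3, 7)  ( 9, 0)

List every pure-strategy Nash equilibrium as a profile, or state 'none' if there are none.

Nash profiles: (A,P)

(A,P): NE
(A,Q): not NE [P1→C gives 9>6; P2→P gives 11>9]
(B,P): not NE [P1→A gives 5>1]
(B,Q): not NE [P1→C gives 9>2]
(C,P): not NE [P1→A gives 5>3]
(C,Q): not NE [P2→P gives 7>0]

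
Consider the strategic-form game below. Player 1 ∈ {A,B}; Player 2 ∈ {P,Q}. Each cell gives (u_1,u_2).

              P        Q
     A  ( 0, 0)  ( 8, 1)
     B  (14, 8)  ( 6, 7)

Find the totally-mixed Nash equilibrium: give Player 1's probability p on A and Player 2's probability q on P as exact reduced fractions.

P1 indiff ⇒ q·0+(1-q)·8 = q·14+(1-q)·6 ⇒ q(-14) = (1-q)(-2) ⇒ q = 1/8
P2 indiff ⇒ p·0+(1-p)·8 = p·1+(1-p)·7 ⇒ p(-1) = (1-p)(-1) ⇒ p = 1/2

p=1/2, q=1/8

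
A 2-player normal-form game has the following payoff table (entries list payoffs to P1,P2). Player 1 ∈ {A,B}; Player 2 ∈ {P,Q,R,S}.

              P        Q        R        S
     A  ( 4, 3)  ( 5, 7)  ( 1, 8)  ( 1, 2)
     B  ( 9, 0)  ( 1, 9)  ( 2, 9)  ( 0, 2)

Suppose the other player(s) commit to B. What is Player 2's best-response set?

u_2(P vs B) = 0
u_2(Q vs B) = 9
u_2(R vs B) = 9
u_2(S vs B) = 2
max payoff 9 at {Q,R}

BR_2 = {Q,R}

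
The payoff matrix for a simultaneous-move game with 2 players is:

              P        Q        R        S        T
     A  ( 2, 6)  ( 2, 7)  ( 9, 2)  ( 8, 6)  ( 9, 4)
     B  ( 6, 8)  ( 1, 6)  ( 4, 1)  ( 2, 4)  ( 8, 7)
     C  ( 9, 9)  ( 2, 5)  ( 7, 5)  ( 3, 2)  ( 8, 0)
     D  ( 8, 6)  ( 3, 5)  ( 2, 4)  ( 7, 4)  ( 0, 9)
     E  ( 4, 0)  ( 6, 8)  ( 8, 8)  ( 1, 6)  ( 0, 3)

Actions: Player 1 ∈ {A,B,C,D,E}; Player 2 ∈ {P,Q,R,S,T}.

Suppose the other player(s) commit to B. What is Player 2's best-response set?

u_2(P vs B) = 8
u_2(Q vs B) = 6
u_2(R vs B) = 1
u_2(S vs B) = 4
u_2(T vs B) = 7
max payoff 8 at {P}

argmax u_2 = {P}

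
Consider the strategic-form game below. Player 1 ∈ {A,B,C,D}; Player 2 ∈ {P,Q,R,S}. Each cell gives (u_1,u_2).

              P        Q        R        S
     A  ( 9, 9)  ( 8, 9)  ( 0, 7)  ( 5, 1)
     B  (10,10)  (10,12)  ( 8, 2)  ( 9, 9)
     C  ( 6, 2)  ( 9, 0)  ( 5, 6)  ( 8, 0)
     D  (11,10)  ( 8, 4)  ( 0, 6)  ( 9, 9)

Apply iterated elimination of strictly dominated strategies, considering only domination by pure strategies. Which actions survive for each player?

P1 drop A (B beats it: P:10>9 Q:10>8 R:8>0 S:9>5)
P1 drop C (B beats it: P:10>6 Q:10>9 R:8>5 S:9>8)
P2 drop R (P beats it: B:10>2 D:10>6)
P2 drop S (P beats it: B:10>9 D:10>9)
P1→{B,D} P2→{P,Q}

Remaining: P1:{B,D} P2:{P,Q}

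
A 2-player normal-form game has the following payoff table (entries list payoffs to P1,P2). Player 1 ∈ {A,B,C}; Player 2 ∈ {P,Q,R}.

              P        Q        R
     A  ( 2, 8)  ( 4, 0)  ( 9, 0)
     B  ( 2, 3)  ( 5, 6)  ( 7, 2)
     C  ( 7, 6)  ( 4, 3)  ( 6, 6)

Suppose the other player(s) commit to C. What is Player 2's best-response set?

argmax u_2 = {P,R}

u_2(P vs C) = 6
u_2(Q vs C) = 3
u_2(R vs C) = 6
max payoff 6 at {P,R}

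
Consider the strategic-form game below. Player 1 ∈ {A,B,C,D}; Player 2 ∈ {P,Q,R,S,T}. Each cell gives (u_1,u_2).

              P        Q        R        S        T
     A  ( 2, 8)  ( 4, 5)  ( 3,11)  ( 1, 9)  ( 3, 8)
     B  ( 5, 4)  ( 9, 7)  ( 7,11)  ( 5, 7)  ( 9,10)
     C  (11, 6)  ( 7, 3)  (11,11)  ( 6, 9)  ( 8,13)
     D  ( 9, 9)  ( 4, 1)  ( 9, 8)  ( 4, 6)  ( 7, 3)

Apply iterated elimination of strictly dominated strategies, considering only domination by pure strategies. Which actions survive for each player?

P1 drop A (B beats it: P:5>2 Q:9>4 R:7>3 S:5>1 T:9>3)
P1 drop D (C beats it: P:11>9 Q:7>4 R:11>9 S:6>4 T:8>7)
P2 drop P (R beats it: B:11>4 C:11>6)
P2 drop Q (R beats it: B:11>7 C:11>3)
P2 drop S (R beats it: B:11>7 C:11>9)
P1→{B,C} P2→{R,T}

IESDS → P1:{B,C} P2:{R,T}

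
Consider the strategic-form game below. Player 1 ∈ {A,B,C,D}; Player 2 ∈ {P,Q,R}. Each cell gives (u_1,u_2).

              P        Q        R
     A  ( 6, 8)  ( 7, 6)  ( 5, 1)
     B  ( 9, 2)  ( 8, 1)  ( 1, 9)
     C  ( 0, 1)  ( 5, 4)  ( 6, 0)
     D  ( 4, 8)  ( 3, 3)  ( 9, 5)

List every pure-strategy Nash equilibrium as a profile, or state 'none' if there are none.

Equilibria: none

(A,P): not NE [P1→B gives 9>6]
(A,Q): not NE [P1→B gives 8>7; P2→P gives 8>6]
(A,R): not NE [P1→D gives 9>5; P2→P gives 8>1]
(B,P): not NE [P2→R gives 9>2]
(B,Q): not NE [P2→R gives 9>1]
(B,R): not NE [P1→D gives 9>1]
(C,P): not NE [P1→B gives 9>0; P2→Q gives 4>1]
(C,Q): not NE [P1→B gives 8>5]
(C,R): not NE [P1→D gives 9>6; P2→Q gives 4>0]
(D,P): not NE [P1→B gives 9>4]
(D,Q): not NE [P1→B gives 8>3; P2→P gives 8>3]
(D,R): not NE [P2→P gives 8>5]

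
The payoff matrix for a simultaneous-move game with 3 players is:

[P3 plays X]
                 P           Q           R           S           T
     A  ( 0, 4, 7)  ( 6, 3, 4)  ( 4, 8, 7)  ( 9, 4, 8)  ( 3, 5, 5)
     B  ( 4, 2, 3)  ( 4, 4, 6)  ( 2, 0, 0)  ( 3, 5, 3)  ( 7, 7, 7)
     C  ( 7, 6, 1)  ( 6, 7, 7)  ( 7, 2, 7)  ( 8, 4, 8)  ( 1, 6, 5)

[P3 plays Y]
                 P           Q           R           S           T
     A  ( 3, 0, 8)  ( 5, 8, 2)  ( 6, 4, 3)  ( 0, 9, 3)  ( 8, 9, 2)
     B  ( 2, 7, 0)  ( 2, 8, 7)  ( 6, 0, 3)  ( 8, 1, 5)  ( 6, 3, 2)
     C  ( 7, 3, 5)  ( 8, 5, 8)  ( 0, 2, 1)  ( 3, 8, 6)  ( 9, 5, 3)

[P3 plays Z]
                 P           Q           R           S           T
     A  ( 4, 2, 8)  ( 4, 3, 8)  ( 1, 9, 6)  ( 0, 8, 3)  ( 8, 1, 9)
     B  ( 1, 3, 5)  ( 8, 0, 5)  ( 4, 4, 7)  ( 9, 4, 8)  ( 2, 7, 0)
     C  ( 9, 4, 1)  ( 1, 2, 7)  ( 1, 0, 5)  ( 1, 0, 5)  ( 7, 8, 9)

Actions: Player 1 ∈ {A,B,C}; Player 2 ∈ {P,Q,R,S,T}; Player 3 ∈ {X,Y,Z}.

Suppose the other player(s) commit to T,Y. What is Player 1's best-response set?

u_1(A vs T,Y) = 8
u_1(B vs T,Y) = 6
u_1(C vs T,Y) = 9
max payoff 9 at {C}

P1 best: {C}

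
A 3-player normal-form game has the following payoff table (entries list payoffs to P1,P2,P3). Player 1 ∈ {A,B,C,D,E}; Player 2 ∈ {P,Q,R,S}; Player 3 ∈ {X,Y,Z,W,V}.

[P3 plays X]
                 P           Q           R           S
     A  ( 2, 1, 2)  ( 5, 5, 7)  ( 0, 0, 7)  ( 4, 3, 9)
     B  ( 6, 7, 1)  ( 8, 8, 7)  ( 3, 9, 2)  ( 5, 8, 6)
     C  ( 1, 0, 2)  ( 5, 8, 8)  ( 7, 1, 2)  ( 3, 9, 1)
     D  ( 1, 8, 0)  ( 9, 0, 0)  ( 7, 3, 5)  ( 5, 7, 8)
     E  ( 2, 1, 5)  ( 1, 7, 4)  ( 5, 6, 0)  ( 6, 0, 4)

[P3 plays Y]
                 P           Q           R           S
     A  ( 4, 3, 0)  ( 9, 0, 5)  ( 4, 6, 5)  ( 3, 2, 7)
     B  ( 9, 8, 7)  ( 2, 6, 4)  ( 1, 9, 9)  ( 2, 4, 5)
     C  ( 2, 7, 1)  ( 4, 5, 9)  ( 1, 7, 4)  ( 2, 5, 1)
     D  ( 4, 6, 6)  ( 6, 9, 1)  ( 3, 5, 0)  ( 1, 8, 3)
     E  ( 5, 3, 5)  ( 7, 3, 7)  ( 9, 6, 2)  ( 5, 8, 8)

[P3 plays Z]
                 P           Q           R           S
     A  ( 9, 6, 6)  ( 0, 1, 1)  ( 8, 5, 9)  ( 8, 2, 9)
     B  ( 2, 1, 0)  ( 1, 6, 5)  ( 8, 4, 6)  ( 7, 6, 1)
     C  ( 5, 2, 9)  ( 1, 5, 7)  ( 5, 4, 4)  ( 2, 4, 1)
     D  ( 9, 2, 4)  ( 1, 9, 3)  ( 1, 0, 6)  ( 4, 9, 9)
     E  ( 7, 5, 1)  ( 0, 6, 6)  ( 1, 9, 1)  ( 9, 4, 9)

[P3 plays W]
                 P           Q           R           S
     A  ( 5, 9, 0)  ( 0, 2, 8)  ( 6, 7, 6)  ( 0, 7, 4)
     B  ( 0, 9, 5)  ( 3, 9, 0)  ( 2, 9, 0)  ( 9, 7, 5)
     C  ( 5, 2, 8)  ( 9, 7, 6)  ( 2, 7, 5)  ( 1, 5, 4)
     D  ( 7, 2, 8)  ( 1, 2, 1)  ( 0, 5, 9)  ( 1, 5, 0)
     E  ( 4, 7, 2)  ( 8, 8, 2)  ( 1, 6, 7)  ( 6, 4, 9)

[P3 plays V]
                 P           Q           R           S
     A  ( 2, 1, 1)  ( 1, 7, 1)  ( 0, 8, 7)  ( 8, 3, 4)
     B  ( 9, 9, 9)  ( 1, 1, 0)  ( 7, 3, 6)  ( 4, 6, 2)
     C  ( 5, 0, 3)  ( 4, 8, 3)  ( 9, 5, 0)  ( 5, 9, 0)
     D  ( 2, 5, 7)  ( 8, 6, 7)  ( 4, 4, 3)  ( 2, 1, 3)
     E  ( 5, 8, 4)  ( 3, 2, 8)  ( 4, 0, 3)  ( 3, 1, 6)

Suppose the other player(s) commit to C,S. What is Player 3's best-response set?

u_3(X vs C,S) = 1
u_3(Y vs C,S) = 1
u_3(Z vs C,S) = 1
u_3(W vs C,S) = 4
u_3(V vs C,S) = 0
max payoff 4 at {W}

BR_3 = {W}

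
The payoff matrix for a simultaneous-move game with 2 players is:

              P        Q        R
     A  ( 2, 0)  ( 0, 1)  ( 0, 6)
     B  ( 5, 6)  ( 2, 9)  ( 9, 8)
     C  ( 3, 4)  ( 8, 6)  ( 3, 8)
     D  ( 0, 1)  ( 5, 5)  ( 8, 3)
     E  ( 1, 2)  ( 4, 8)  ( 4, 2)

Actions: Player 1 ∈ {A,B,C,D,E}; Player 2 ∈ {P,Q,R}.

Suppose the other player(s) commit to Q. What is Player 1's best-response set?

BR_1 = {C}

u_1(A vs Q) = 0
u_1(B vs Q) = 2
u_1(C vs Q) = 8
u_1(D vs Q) = 5
u_1(E vs Q) = 4
max payoff 8 at {C}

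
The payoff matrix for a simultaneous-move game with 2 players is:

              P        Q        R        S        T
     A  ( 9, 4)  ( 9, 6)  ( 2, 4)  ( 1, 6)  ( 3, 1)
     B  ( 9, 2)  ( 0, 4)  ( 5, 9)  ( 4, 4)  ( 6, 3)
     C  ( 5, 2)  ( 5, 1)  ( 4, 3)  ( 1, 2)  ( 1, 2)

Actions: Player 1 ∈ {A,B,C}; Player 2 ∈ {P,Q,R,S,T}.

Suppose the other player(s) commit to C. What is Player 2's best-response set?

argmax u_2 = {R}

u_2(P vs C) = 2
u_2(Q vs C) = 1
u_2(R vs C) = 3
u_2(S vs C) = 2
u_2(T vs C) = 2
max payoff 3 at {R}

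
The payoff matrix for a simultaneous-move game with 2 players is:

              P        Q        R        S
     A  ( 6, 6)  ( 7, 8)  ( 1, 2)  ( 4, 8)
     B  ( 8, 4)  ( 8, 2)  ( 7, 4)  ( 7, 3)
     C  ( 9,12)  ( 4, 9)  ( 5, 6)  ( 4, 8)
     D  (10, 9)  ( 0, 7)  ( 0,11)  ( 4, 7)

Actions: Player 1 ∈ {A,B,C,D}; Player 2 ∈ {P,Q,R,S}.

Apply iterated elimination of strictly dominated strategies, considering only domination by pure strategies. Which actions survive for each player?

Remaining: P1:{B,C,D} P2:{P,R}

P1 drop A (B beats it: P:8>6 Q:8>7 R:7>1 S:7>4)
P2 drop Q (P beats it: B:4>2 C:12>9 D:9>7)
P2 drop S (P beats it: B:4>3 C:12>8 D:9>7)
P1→{B,C,D} P2→{P,R}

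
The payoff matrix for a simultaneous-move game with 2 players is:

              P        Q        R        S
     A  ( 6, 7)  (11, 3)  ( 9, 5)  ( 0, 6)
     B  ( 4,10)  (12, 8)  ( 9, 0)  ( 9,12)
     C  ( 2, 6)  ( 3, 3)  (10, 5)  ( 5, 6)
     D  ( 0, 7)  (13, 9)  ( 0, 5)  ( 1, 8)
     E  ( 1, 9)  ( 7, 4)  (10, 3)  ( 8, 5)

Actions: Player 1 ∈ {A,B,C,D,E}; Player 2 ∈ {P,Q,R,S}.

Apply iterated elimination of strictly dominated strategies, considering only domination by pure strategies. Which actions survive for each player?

Survivors P1:{A,B,D} P2:{P,Q,S}

P2 drop R (P beats it: A:7>5 B:10>0 C:6>5 D:7>5 E:9>3)
P1 drop C (B beats it: P:4>2 Q:12>3 S:9>5)
P1 drop E (B beats it: P:4>1 Q:12>7 S:9>8)
P1→{A,B,D} P2→{P,Q,S}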